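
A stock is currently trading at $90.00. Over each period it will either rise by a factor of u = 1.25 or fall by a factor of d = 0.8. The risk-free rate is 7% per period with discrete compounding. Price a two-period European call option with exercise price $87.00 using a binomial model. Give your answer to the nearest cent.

$18.12

Risk-neutral probability p = (1 + 0.07 − 0.8)/(1.25 − 0.8) = 0.2700/0.4500 = 0.6000
Terminal stock prices: S_uu = 140.6, S_ud = 90, S_dd = 57.6
Terminal payoffs (S − K): max(53.62, 0) = 53.62, max(3, 0) = 3, max(-29.4, 0) = 0
Node u (S = 112.5): V_u = 1/1.07·[0.6000·53.6250 + 0.4000·3.0000] = 31.1916
Node d (S = 72): V_d = 1/1.07·[0.6000·3.0000 + 0.4000·0.0000] = 1.6822
Node 0 (S = 90): V_0 = 1/1.07·[0.6000·31.1916 + 0.4000·1.6822] = 18.1195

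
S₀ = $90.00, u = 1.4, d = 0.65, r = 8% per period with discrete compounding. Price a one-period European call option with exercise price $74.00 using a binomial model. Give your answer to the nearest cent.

$27.60

Risk-neutral probability p = (1 + 0.08 − 0.65)/(1.4 − 0.65) = 0.4300/0.7500 = 0.5733
Terminal stock prices: S_u = 126, S_d = 58.5
Terminal payoffs (S − K): max(52, 0) = 52, max(-15.5, 0) = 0
Node 0 (S = 90): V_0 = 1/1.08·[0.5733·52.0000 + 0.4267·0.0000] = 27.6049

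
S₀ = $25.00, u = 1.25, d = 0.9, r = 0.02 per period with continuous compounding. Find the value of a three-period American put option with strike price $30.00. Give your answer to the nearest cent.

Risk-neutral probability p = (e^0.02 − 0.9)/(1.25 − 0.9) = 0.1202/0.3500 = 0.3434
Terminal stock prices: S_uuu = 48.83, S_uud = 35.16, S_udd = 25.31, S_ddd = 18.23
Terminal payoffs (K − S): max(-18.83, 0) = 0, max(-5.156, 0) = 0, max(4.688, 0) = 4.688, max(11.77, 0) = 11.77
Node uu (S = 39.06): continuation = e^(−0.02)·[0.3434·0.0000 + 0.6566·0.0000] = 0.0000; exercise value = 0.0000 ≤ continuation, so V_uu = 0.0000
Node ud (S = 28.12): continuation = e^(−0.02)·[0.3434·0.0000 + 0.6566·4.6875] = 3.0167; exercise value = 1.8750 ≤ continuation, so V_ud = 3.0167
Node dd (S = 20.25): continuation = e^(−0.02)·[0.3434·4.6875 + 0.6566·11.7750] = 9.1560; exercise value = 9.7500 > continuation, so V_dd = 9.7500 (exercise)
Node u (S = 31.25): continuation = e^(−0.02)·[0.3434·0.0000 + 0.6566·3.0167] = 1.9415; exercise value = 0.0000 ≤ continuation, so V_u = 1.9415
Node d (S = 22.5): continuation = e^(−0.02)·[0.3434·3.0167 + 0.6566·9.7500] = 7.2903; exercise value = 7.5000 > continuation, so V_d = 7.5000 (exercise)
Node 0 (S = 25): continuation = e^(−0.02)·[0.3434·1.9415 + 0.6566·7.5000] = 5.4803; exercise value = 5.0000 ≤ continuation, so V_0 = 5.4803

$5.48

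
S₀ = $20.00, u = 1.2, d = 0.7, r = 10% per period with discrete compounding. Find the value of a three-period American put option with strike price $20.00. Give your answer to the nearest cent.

$1.51

Risk-neutral probability p = (1 + 0.1 − 0.7)/(1.2 − 0.7) = 0.4000/0.5000 = 0.8000
Terminal stock prices: S_uuu = 34.56, S_uud = 20.16, S_udd = 11.76, S_ddd = 6.86
Terminal payoffs (K − S): max(-14.56, 0) = 0, max(-0.16, 0) = 0, max(8.24, 0) = 8.24, max(13.14, 0) = 13.14
Node uu (S = 28.8): continuation = 1/1.1·[0.8000·0.0000 + 0.2000·0.0000] = 0.0000; exercise value = 0.0000 ≤ continuation, so V_uu = 0.0000
Node ud (S = 16.8): continuation = 1/1.1·[0.8000·0.0000 + 0.2000·8.2400] = 1.4982; exercise value = 3.2000 > continuation, so V_ud = 3.2000 (exercise)
Node dd (S = 9.8): continuation = 1/1.1·[0.8000·8.2400 + 0.2000·13.1400] = 8.3818; exercise value = 10.2000 > continuation, so V_dd = 10.2000 (exercise)
Node u (S = 24): continuation = 1/1.1·[0.8000·0.0000 + 0.2000·3.2000] = 0.5818; exercise value = 0.0000 ≤ continuation, so V_u = 0.5818
Node d (S = 14): continuation = 1/1.1·[0.8000·3.2000 + 0.2000·10.2000] = 4.1818; exercise value = 6.0000 > continuation, so V_d = 6.0000 (exercise)
Node 0 (S = 20): continuation = 1/1.1·[0.8000·0.5818 + 0.2000·6.0000] = 1.5140; exercise value = 0.0000 ≤ continuation, so V_0 = 1.5140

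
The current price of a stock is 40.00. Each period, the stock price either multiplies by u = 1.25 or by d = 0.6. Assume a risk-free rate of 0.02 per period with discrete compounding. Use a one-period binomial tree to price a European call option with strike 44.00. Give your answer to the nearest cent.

3.80

Risk-neutral probability p = (1 + 0.02 − 0.6)/(1.25 − 0.6) = 0.4200/0.6500 = 0.6462
Terminal stock prices: S_u = 50, S_d = 24
Terminal payoffs (S − K): max(6, 0) = 6, max(-20, 0) = 0
Node 0 (S = 40): V_0 = 1/1.02·[0.6462·6.0000 + 0.3538·0.0000] = 3.8009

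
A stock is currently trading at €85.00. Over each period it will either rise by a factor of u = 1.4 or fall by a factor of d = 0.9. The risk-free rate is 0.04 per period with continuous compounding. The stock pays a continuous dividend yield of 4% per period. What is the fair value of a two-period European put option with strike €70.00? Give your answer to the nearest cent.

€0.68

Per-period risk-free factor R = e^0.04 = 1.0408; dividend-adjusted growth = e^(0.04−0.04) = 1.0000.
Risk-neutral probability p = (1.0000 − 0.9)/(1.4 − 0.9) = 0.1000/0.5000 = 0.2000
Terminal stock prices: S_uu = 166.6, S_ud = 107.1, S_dd = 68.85
Terminal payoffs (K − S): max(-96.6, 0) = 0, max(-37.1, 0) = 0, max(1.15, 0) = 1.15
Node u (S = 119): V_u = e^(−0.04)·[0.2000·0.0000 + 0.8000·0.0000] = 0.0000
Node d (S = 76.5): V_d = e^(−0.04)·[0.2000·0.0000 + 0.8000·1.1500] = 0.8839
Node 0 (S = 85): V_0 = e^(−0.04)·[0.2000·0.0000 + 0.8000·0.8839] = 0.6794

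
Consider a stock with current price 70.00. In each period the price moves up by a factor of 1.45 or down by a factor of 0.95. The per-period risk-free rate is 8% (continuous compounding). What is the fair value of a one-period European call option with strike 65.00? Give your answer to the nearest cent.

Risk-neutral probability p = (e^0.08 − 0.95)/(1.45 − 0.95) = 0.1333/0.5000 = 0.2666
Terminal stock prices: S_u = 101.5, S_d = 66.5
Terminal payoffs (S − K): max(36.5, 0) = 36.5, max(1.5, 0) = 1.5
Node 0 (S = 70): V_0 = e^(−0.08)·[0.2666·36.5000 + 0.7334·1.5000] = 9.9974

10.00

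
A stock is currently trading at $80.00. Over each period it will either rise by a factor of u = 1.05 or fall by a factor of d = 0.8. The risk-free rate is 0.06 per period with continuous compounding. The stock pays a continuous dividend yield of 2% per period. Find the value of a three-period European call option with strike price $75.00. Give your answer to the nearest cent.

Per-period risk-free factor R = e^0.06 = 1.0618; dividend-adjusted growth = e^(0.06−0.02) = 1.0408.
Risk-neutral probability p = (1.0408 − 0.8)/(1.05 − 0.8) = 0.2408/0.2500 = 0.9632
Terminal stock prices: S_uuu = 92.61, S_uud = 70.56, S_udd = 53.76, S_ddd = 40.96
Terminal payoffs (S − K): max(17.61, 0) = 17.61, max(-4.44, 0) = 0, max(-21.24, 0) = 0, max(-34.04, 0) = 0
Node uu (S = 88.2): V_uu = e^(−0.06)·[0.9632·17.6100 + 0.0368·0.0000] = 15.9749
Node ud (S = 67.2): V_ud = e^(−0.06)·[0.9632·0.0000 + 0.0368·0.0000] = 0.0000
Node dd (S = 51.2): V_dd = e^(−0.06)·[0.9632·0.0000 + 0.0368·0.0000] = 0.0000
Node u (S = 84): V_u = e^(−0.06)·[0.9632·15.9749 + 0.0368·0.0000] = 14.4916
Node d (S = 64): V_d = e^(−0.06)·[0.9632·0.0000 + 0.0368·0.0000] = 0.0000
Node 0 (S = 80): V_0 = e^(−0.06)·[0.9632·14.4916 + 0.0368·0.0000] = 13.1460

$13.15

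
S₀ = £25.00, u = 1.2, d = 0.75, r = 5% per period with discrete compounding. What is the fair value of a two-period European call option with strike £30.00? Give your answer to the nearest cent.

£2.42

Risk-neutral probability p = (1 + 0.05 − 0.75)/(1.2 − 0.75) = 0.3000/0.4500 = 0.6667
Terminal stock prices: S_uu = 36, S_ud = 22.5, S_dd = 14.06
Terminal payoffs (S − K): max(6, 0) = 6, max(-7.5, 0) = 0, max(-15.94, 0) = 0
Node u (S = 30): V_u = 1/1.05·[0.6667·6.0000 + 0.3333·0.0000] = 3.8095
Node d (S = 18.75): V_d = 1/1.05·[0.6667·0.0000 + 0.3333·0.0000] = 0.0000
Node 0 (S = 25): V_0 = 1/1.05·[0.6667·3.8095 + 0.3333·0.0000] = 2.4187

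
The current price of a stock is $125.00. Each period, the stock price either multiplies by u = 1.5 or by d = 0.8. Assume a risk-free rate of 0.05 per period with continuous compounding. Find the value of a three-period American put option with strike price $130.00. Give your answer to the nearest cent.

$21.13

Risk-neutral probability p = (e^0.05 − 0.8)/(1.5 − 0.8) = 0.2513/0.7000 = 0.3590
Terminal stock prices: S_uuu = 421.9, S_uud = 225, S_udd = 120, S_ddd = 64
Terminal payoffs (K − S): max(-291.9, 0) = 0, max(-95, 0) = 0, max(10, 0) = 10, max(66, 0) = 66
Node uu (S = 281.2): continuation = e^(−0.05)·[0.3590·0.0000 + 0.6410·0.0000] = 0.0000; exercise value = 0.0000 ≤ continuation, so V_uu = 0.0000
Node ud (S = 150): continuation = e^(−0.05)·[0.3590·0.0000 + 0.6410·10.0000] = 6.0978; exercise value = 0.0000 ≤ continuation, so V_ud = 6.0978
Node dd (S = 80): continuation = e^(−0.05)·[0.3590·10.0000 + 0.6410·66.0000] = 43.6598; exercise value = 50.0000 > continuation, so V_dd = 50.0000 (exercise)
Node u (S = 187.5): continuation = e^(−0.05)·[0.3590·0.0000 + 0.6410·6.0978] = 3.7183; exercise value = 0.0000 ≤ continuation, so V_u = 3.7183
Node d (S = 100): continuation = e^(−0.05)·[0.3590·6.0978 + 0.6410·50.0000] = 32.5710; exercise value = 30.0000 ≤ continuation, so V_d = 32.5710
Node 0 (S = 125): continuation = e^(−0.05)·[0.3590·3.7183 + 0.6410·32.5710] = 21.1307; exercise value = 5.0000 ≤ continuation, so V_0 = 21.1307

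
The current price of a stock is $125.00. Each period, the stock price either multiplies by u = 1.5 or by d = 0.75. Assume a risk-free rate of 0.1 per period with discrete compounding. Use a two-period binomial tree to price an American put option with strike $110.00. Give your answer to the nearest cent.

$9.33

Risk-neutral probability p = (1 + 0.1 − 0.75)/(1.5 − 0.75) = 0.3500/0.7500 = 0.4667
Terminal stock prices: S_uu = 281.2, S_ud = 140.6, S_dd = 70.31
Terminal payoffs (K − S): max(-171.2, 0) = 0, max(-30.62, 0) = 0, max(39.69, 0) = 39.69
Node u (S = 187.5): continuation = 1/1.1·[0.4667·0.0000 + 0.5333·0.0000] = 0.0000; exercise value = 0.0000 ≤ continuation, so V_u = 0.0000
Node d (S = 93.75): continuation = 1/1.1·[0.4667·0.0000 + 0.5333·39.6875] = 19.2424; exercise value = 16.2500 ≤ continuation, so V_d = 19.2424
Node 0 (S = 125): continuation = 1/1.1·[0.4667·0.0000 + 0.5333·19.2424] = 9.3297; exercise value = 0.0000 ≤ continuation, so V_0 = 9.3297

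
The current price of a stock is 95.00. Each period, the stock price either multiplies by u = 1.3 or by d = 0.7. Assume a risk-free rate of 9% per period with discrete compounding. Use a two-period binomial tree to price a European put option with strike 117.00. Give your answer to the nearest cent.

Risk-neutral probability p = (1 + 0.09 − 0.7)/(1.3 − 0.7) = 0.3900/0.6000 = 0.6500
Terminal stock prices: S_uu = 160.6, S_ud = 86.45, S_dd = 46.55
Terminal payoffs (K − S): max(-43.55, 0) = 0, max(30.55, 0) = 30.55, max(70.45, 0) = 70.45
Node u (S = 123.5): V_u = 1/1.09·[0.6500·0.0000 + 0.3500·30.5500] = 9.8096
Node d (S = 66.5): V_d = 1/1.09·[0.6500·30.5500 + 0.3500·70.4500] = 40.8394
Node 0 (S = 95): V_0 = 1/1.09·[0.6500·9.8096 + 0.3500·40.8394] = 18.9634

18.96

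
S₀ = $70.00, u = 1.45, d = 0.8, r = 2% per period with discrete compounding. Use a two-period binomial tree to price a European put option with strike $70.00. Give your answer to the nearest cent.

Risk-neutral probability p = (1 + 0.02 − 0.8)/(1.45 − 0.8) = 0.2200/0.6500 = 0.3385
Terminal stock prices: S_uu = 147.2, S_ud = 81.2, S_dd = 44.8
Terminal payoffs (K − S): max(-77.18, 0) = 0, max(-11.2, 0) = 0, max(25.2, 0) = 25.2
Node u (S = 101.5): V_u = 1/1.02·[0.3385·0.0000 + 0.6615·0.0000] = 0.0000
Node d (S = 56): V_d = 1/1.02·[0.3385·0.0000 + 0.6615·25.2000] = 16.3439
Node 0 (S = 70): V_0 = 1/1.02·[0.3385·0.0000 + 0.6615·16.3439] = 10.6001

$10.60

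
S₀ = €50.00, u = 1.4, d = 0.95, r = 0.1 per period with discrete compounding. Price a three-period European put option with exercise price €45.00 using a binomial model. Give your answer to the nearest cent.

Risk-neutral probability p = (1 + 0.1 − 0.95)/(1.4 − 0.95) = 0.1500/0.4500 = 0.3333
Terminal stock prices: S_uuu = 137.2, S_uud = 93.1, S_udd = 63.17, S_ddd = 42.87
Terminal payoffs (K − S): max(-92.2, 0) = 0, max(-48.1, 0) = 0, max(-18.17, 0) = 0, max(2.131, 0) = 2.131
Node uu (S = 98): V_uu = 1/1.1·[0.3333·0.0000 + 0.6667·0.0000] = 0.0000
Node ud (S = 66.5): V_ud = 1/1.1·[0.3333·0.0000 + 0.6667·0.0000] = 0.0000
Node dd (S = 45.12): V_dd = 1/1.1·[0.3333·0.0000 + 0.6667·2.1313] = 1.2917
Node u (S = 70): V_u = 1/1.1·[0.3333·0.0000 + 0.6667·0.0000] = 0.0000
Node d (S = 47.5): V_d = 1/1.1·[0.3333·0.0000 + 0.6667·1.2917] = 0.7828
Node 0 (S = 50): V_0 = 1/1.1·[0.3333·0.0000 + 0.6667·0.7828] = 0.4744

€0.47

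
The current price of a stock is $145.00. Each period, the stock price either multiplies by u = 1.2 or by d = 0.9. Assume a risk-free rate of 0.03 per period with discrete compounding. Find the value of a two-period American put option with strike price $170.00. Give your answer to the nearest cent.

Risk-neutral probability p = (1 + 0.03 − 0.9)/(1.2 − 0.9) = 0.1300/0.3000 = 0.4333
Terminal stock prices: S_uu = 208.8, S_ud = 156.6, S_dd = 117.5
Terminal payoffs (K − S): max(-38.8, 0) = 0, max(13.4, 0) = 13.4, max(52.55, 0) = 52.55
Node u (S = 174): continuation = 1/1.03·[0.4333·0.0000 + 0.5667·13.4000] = 7.3722; exercise value = 0.0000 ≤ continuation, so V_u = 7.3722
Node d (S = 130.5): continuation = 1/1.03·[0.4333·13.4000 + 0.5667·52.5500] = 34.5485; exercise value = 39.5000 > continuation, so V_d = 39.5000 (exercise)
Node 0 (S = 145): continuation = 1/1.03·[0.4333·7.3722 + 0.5667·39.5000] = 24.8330; exercise value = 25.0000 > continuation, so V_0 = 25.0000 (exercise)

$25.00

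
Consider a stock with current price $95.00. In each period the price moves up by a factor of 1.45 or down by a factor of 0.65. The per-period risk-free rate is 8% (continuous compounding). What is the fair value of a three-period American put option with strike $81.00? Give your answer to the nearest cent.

$11.40

Risk-neutral probability p = (e^0.08 − 0.65)/(1.45 − 0.65) = 0.4333/0.8000 = 0.5416
Terminal stock prices: S_uuu = 289.6, S_uud = 129.8, S_udd = 58.2, S_ddd = 26.09
Terminal payoffs (K − S): max(-208.6, 0) = 0, max(-48.83, 0) = 0, max(22.8, 0) = 22.8, max(54.91, 0) = 54.91
Node uu (S = 199.7): continuation = e^(−0.08)·[0.5416·0.0000 + 0.4584·0.0000] = 0.0000; exercise value = 0.0000 ≤ continuation, so V_uu = 0.0000
Node ud (S = 89.54): continuation = e^(−0.08)·[0.5416·0.0000 + 0.4584·22.8006] = 9.6480; exercise value = 0.0000 ≤ continuation, so V_ud = 9.6480
Node dd (S = 40.14): continuation = e^(−0.08)·[0.5416·22.8006 + 0.4584·54.9106] = 34.6349; exercise value = 40.8625 > continuation, so V_dd = 40.8625 (exercise)
Node u (S = 137.8): continuation = e^(−0.08)·[0.5416·0.0000 + 0.4584·9.6480] = 4.0826; exercise value = 0.0000 ≤ continuation, so V_u = 4.0826
Node d (S = 61.75): continuation = e^(−0.08)·[0.5416·9.6480 + 0.4584·40.8625] = 22.1146; exercise value = 19.2500 ≤ continuation, so V_d = 22.1146
Node 0 (S = 95): continuation = e^(−0.08)·[0.5416·4.0826 + 0.4584·22.1146] = 11.3989; exercise value = 0.0000 ≤ continuation, so V_0 = 11.3989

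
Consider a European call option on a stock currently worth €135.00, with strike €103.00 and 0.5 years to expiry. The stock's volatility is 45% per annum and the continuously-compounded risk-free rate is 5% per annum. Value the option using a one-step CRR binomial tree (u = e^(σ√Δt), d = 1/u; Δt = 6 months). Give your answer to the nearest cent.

CRR parameters: u = e^(σ√Δt) = e^(0.45·√0.5) = 1.3746, d = 1/u = 0.7275
Per-period rate: rΔt = 0.05·0.5 = 0.025, so R = e^0.025 = 1.0253
Risk-neutral probability p = (e^0.025 − 0.7275)/(1.3746 − 0.7275) = 0.2979/0.6472 = 0.4602
Terminal stock prices: S_u = 185.6, S_d = 98.21
Terminal payoffs (S − K): max(82.58, 0) = 82.58, max(-4.793, 0) = 0
Node 0 (S = 135): V_0 = e^(−0.025)·[0.4602·82.5775 + 0.5398·0.0000] = 37.0664

€37.07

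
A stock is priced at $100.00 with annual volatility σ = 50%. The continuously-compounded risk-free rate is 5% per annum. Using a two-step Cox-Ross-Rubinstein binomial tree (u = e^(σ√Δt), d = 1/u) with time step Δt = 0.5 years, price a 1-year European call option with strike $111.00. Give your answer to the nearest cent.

$17.50

CRR parameters: u = e^(σ√Δt) = e^(0.5·√0.5) = 1.4241, d = 1/u = 0.7022
Per-period rate: rΔt = 0.05·0.5 = 0.025, so R = e^0.025 = 1.0253
Risk-neutral probability p = (e^0.025 − 0.7022)/(1.4241 − 0.7022) = 0.3231/0.7219 = 0.4476
Terminal stock prices: S_uu = 202.8, S_ud = 100, S_dd = 49.31
Terminal payoffs (S − K): max(91.81, 0) = 91.81, max(-11, 0) = 0, max(-61.69, 0) = 0
Node u (S = 142.4): V_u = e^(−0.025)·[0.4476·91.8115 + 0.5524·0.0000] = 40.0790
Node d (S = 70.22): V_d = e^(−0.025)·[0.4476·0.0000 + 0.5524·0.0000] = 0.0000
Node 0 (S = 100): V_0 = e^(−0.025)·[0.4476·40.0790 + 0.5524·0.0000] = 17.4959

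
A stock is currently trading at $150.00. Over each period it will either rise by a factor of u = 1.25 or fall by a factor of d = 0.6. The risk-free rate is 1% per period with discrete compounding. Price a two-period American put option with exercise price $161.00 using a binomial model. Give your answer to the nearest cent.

$37.03

Risk-neutral probability p = (1 + 0.01 − 0.6)/(1.25 − 0.6) = 0.4100/0.6500 = 0.6308
Terminal stock prices: S_uu = 234.4, S_ud = 112.5, S_dd = 54
Terminal payoffs (K − S): max(-73.38, 0) = 0, max(48.5, 0) = 48.5, max(107, 0) = 107
Node u (S = 187.5): continuation = 1/1.01·[0.6308·0.0000 + 0.3692·48.5000] = 17.7304; exercise value = 0.0000 ≤ continuation, so V_u = 17.7304
Node d (S = 90): continuation = 1/1.01·[0.6308·48.5000 + 0.3692·107.0000] = 69.4059; exercise value = 71.0000 > continuation, so V_d = 71.0000 (exercise)
Node 0 (S = 150): continuation = 1/1.01·[0.6308·17.7304 + 0.3692·71.0000] = 37.0289; exercise value = 11.0000 ≤ continuation, so V_0 = 37.0289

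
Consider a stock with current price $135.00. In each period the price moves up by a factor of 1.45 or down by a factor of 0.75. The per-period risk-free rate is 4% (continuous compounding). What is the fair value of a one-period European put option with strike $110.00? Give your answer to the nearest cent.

Risk-neutral probability p = (e^0.04 − 0.75)/(1.45 − 0.75) = 0.2908/0.7000 = 0.4154
Terminal stock prices: S_u = 195.8, S_d = 101.2
Terminal payoffs (K − S): max(-85.75, 0) = 0, max(8.75, 0) = 8.75
Node 0 (S = 135): V_0 = e^(−0.04)·[0.4154·0.0000 + 0.5846·8.7500] = 4.9143

$4.91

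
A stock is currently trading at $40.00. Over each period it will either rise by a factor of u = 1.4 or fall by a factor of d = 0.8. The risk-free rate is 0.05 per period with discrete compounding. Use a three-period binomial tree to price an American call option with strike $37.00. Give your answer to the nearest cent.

$11.30

Risk-neutral probability p = (1 + 0.05 − 0.8)/(1.4 − 0.8) = 0.2500/0.6000 = 0.4167
Terminal stock prices: S_uuu = 109.8, S_uud = 62.72, S_udd = 35.84, S_ddd = 20.48
Terminal payoffs (S − K): max(72.76, 0) = 72.76, max(25.72, 0) = 25.72, max(-1.16, 0) = 0, max(-16.52, 0) = 0
Node uu (S = 78.4): continuation = 1/1.05·[0.4167·72.7600 + 0.5833·25.7200] = 43.1619; exercise value = 41.4000 ≤ continuation, so V_uu = 43.1619
Node ud (S = 44.8): continuation = 1/1.05·[0.4167·25.7200 + 0.5833·0.0000] = 10.2063; exercise value = 7.8000 ≤ continuation, so V_ud = 10.2063
Node dd (S = 25.6): continuation = 1/1.05·[0.4167·0.0000 + 0.5833·0.0000] = 0.0000; exercise value = 0.0000 ≤ continuation, so V_dd = 0.0000
Node u (S = 56): continuation = 1/1.05·[0.4167·43.1619 + 0.5833·10.2063] = 22.7979; exercise value = 19.0000 ≤ continuation, so V_u = 22.7979
Node d (S = 32): continuation = 1/1.05·[0.4167·10.2063 + 0.5833·0.0000] = 4.0501; exercise value = 0.0000 ≤ continuation, so V_d = 4.0501
Node 0 (S = 40): continuation = 1/1.05·[0.4167·22.7979 + 0.5833·4.0501] = 11.2969; exercise value = 3.0000 ≤ continuation, so V_0 = 11.2969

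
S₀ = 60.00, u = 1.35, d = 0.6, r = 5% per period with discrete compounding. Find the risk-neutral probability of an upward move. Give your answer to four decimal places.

p = 0.6000

Risk-neutral probability p = (1 + 0.05 − 0.6)/(1.35 − 0.6) = 0.4500/0.7500 = 0.6000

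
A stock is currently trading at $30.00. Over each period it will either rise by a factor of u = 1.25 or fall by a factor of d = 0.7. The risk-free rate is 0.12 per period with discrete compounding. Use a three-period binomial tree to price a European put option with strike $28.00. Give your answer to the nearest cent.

$1.04

Risk-neutral probability p = (1 + 0.12 − 0.7)/(1.25 − 0.7) = 0.4200/0.5500 = 0.7636
Terminal stock prices: S_uuu = 58.59, S_uud = 32.81, S_udd = 18.37, S_ddd = 10.29
Terminal payoffs (K − S): max(-30.59, 0) = 0, max(-4.812, 0) = 0, max(9.625, 0) = 9.625, max(17.71, 0) = 17.71
Node uu (S = 46.88): V_uu = 1/1.12·[0.7636·0.0000 + 0.2364·0.0000] = 0.0000
Node ud (S = 26.25): V_ud = 1/1.12·[0.7636·0.0000 + 0.2364·9.6250] = 2.0312
Node dd (S = 14.7): V_dd = 1/1.12·[0.7636·9.6250 + 0.2364·17.7100] = 10.3000
Node u (S = 37.5): V_u = 1/1.12·[0.7636·0.0000 + 0.2364·2.0312] = 0.4287
Node d (S = 21): V_d = 1/1.12·[0.7636·2.0312 + 0.2364·10.3000] = 3.5586
Node 0 (S = 30): V_0 = 1/1.12·[0.7636·0.4287 + 0.2364·3.5586] = 1.0433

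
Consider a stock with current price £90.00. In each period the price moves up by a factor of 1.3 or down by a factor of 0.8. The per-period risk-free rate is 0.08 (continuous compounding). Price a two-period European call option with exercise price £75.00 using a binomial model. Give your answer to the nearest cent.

£28.87

Risk-neutral probability p = (e^0.08 − 0.8)/(1.3 − 0.8) = 0.2833/0.5000 = 0.5666
Terminal stock prices: S_uu = 152.1, S_ud = 93.6, S_dd = 57.6
Terminal payoffs (S − K): max(77.1, 0) = 77.1, max(18.6, 0) = 18.6, max(-17.4, 0) = 0
Node u (S = 117): V_u = e^(−0.08)·[0.5666·77.1000 + 0.4334·18.6000] = 47.7663
Node d (S = 72): V_d = e^(−0.08)·[0.5666·18.6000 + 0.4334·0.0000] = 9.7281
Node 0 (S = 90): V_0 = e^(−0.08)·[0.5666·47.7663 + 0.4334·9.7281] = 28.8746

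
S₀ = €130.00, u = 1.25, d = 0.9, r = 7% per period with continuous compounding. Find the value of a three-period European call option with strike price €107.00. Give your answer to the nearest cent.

Risk-neutral probability p = (e^0.07 − 0.9)/(1.25 − 0.9) = 0.1725/0.3500 = 0.4929
Terminal stock prices: S_uuu = 253.9, S_uud = 182.8, S_udd = 131.6, S_ddd = 94.77
Terminal payoffs (S − K): max(146.9, 0) = 146.9, max(75.81, 0) = 75.81, max(24.62, 0) = 24.62, max(-12.23, 0) = 0
Node uu (S = 203.1): V_uu = e^(−0.07)·[0.4929·146.9062 + 0.5071·75.8125] = 103.3589
Node ud (S = 146.2): V_ud = e^(−0.07)·[0.4929·75.8125 + 0.5071·24.6250] = 46.4839
Node dd (S = 105.3): V_dd = e^(−0.07)·[0.4929·24.6250 + 0.5071·0.0000] = 11.3166
Node u (S = 162.5): V_u = e^(−0.07)·[0.4929·103.3589 + 0.5071·46.4839] = 69.4787
Node d (S = 117): V_d = e^(−0.07)·[0.4929·46.4839 + 0.5071·11.3166] = 26.7130
Node 0 (S = 130): V_0 = e^(−0.07)·[0.4929·69.4787 + 0.5071·26.7130] = 44.5604

€44.56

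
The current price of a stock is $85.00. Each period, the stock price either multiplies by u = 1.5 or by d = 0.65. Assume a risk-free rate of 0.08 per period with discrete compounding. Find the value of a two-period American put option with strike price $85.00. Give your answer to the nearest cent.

$14.07

Risk-neutral probability p = (1 + 0.08 − 0.65)/(1.5 − 0.65) = 0.4300/0.8500 = 0.5059
Terminal stock prices: S_uu = 191.2, S_ud = 82.88, S_dd = 35.91
Terminal payoffs (K − S): max(-106.2, 0) = 0, max(2.125, 0) = 2.125, max(49.09, 0) = 49.09
Node u (S = 127.5): continuation = 1/1.08·[0.5059·0.0000 + 0.4941·2.1250] = 0.9722; exercise value = 0.0000 ≤ continuation, so V_u = 0.9722
Node d (S = 55.25): continuation = 1/1.08·[0.5059·2.1250 + 0.4941·49.0875] = 23.4537; exercise value = 29.7500 > continuation, so V_d = 29.7500 (exercise)
Node 0 (S = 85): continuation = 1/1.08·[0.5059·0.9722 + 0.4941·29.7500] = 14.0665; exercise value = 0.0000 ≤ continuation, so V_0 = 14.0665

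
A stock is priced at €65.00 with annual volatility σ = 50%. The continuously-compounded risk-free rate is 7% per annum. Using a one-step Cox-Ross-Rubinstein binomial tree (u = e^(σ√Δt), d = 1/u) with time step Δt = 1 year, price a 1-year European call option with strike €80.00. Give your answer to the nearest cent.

€11.33

CRR parameters: u = e^(σ√Δt) = e^(0.5·√1) = 1.6487, d = 1/u = 0.6065
Per-period rate: rΔt = 0.07·1 = 0.07, so R = e^0.07 = 1.0725
Risk-neutral probability p = (e^0.07 − 0.6065)/(1.6487 − 0.6065) = 0.4660/1.0422 = 0.4471
Terminal stock prices: S_u = 107.2, S_d = 39.42
Terminal payoffs (S − K): max(27.17, 0) = 27.17, max(-40.58, 0) = 0
Node 0 (S = 65): V_0 = e^(−0.07)·[0.4471·27.1669 + 0.5529·0.0000] = 11.3255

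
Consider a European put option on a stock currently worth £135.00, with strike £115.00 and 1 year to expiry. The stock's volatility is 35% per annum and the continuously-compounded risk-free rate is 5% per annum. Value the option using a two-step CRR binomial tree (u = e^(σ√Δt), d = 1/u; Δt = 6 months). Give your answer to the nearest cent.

£8.12

CRR parameters: u = e^(σ√Δt) = e^(0.35·√0.5) = 1.2808, d = 1/u = 0.7808
Per-period rate: rΔt = 0.05·0.5 = 0.025, so R = e^0.025 = 1.0253
Risk-neutral probability p = (e^0.025 − 0.7808)/(1.2808 − 0.7808) = 0.2446/0.5000 = 0.4891
Terminal stock prices: S_uu = 221.5, S_ud = 135, S_dd = 82.29
Terminal payoffs (K − S): max(-106.5, 0) = 0, max(-20, 0) = 0, max(32.71, 0) = 32.71
Node u (S = 172.9): V_u = e^(−0.025)·[0.4891·0.0000 + 0.5109·0.0000] = 0.0000
Node d (S = 105.4): V_d = e^(−0.025)·[0.4891·0.0000 + 0.5109·32.7058] = 16.2979
Node 0 (S = 135): V_0 = e^(−0.025)·[0.4891·0.0000 + 0.5109·16.2979] = 8.1215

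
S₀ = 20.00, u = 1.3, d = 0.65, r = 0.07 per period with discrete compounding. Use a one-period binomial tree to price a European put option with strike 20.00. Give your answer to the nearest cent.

2.31

Risk-neutral probability p = (1 + 0.07 − 0.65)/(1.3 − 0.65) = 0.4200/0.6500 = 0.6462
Terminal stock prices: S_u = 26, S_d = 13
Terminal payoffs (K − S): max(-6, 0) = 0, max(7, 0) = 7
Node 0 (S = 20): V_0 = 1/1.07·[0.6462·0.0000 + 0.3538·7.0000] = 2.3149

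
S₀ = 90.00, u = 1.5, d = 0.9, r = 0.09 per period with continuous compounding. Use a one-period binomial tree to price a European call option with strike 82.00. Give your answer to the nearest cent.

Risk-neutral probability p = (e^0.09 − 0.9)/(1.5 − 0.9) = 0.1942/0.6000 = 0.3236
Terminal stock prices: S_u = 135, S_d = 81
Terminal payoffs (S − K): max(53, 0) = 53, max(-1, 0) = 0
Node 0 (S = 90): V_0 = e^(−0.09)·[0.3236·53.0000 + 0.6764·0.0000] = 15.6758

15.68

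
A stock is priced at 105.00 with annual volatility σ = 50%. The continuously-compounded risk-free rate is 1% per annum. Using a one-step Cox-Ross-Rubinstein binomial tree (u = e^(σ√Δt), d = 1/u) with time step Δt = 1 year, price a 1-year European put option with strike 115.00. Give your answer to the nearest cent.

31.13

CRR parameters: u = e^(σ√Δt) = e^(0.5·√1) = 1.6487, d = 1/u = 0.6065
Per-period rate: rΔt = 0.01·1 = 0.01, so R = e^0.01 = 1.0101
Risk-neutral probability p = (e^0.01 − 0.6065)/(1.6487 − 0.6065) = 0.4035/1.0422 = 0.3872
Terminal stock prices: S_u = 173.1, S_d = 63.69
Terminal payoffs (K − S): max(-58.12, 0) = 0, max(51.31, 0) = 51.31
Node 0 (S = 105): V_0 = e^(−0.01)·[0.3872·0.0000 + 0.6128·51.3143] = 31.1333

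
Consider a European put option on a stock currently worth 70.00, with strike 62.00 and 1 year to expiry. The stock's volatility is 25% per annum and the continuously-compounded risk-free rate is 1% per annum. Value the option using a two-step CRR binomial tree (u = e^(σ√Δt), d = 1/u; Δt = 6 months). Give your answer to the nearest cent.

3.57

CRR parameters: u = e^(σ√Δt) = e^(0.25·√0.5) = 1.1934, d = 1/u = 0.8380
Per-period rate: rΔt = 0.01·0.5 = 0.005, so R = e^0.005 = 1.0050
Risk-neutral probability p = (e^0.005 − 0.8380)/(1.1934 − 0.8380) = 0.1670/0.3554 = 0.4700
Terminal stock prices: S_uu = 99.69, S_ud = 70, S_dd = 49.15
Terminal payoffs (K − S): max(-37.69, 0) = 0, max(-8, 0) = 0, max(12.85, 0) = 12.85
Node u (S = 83.54): V_u = e^(−0.005)·[0.4700·0.0000 + 0.5300·0.0000] = 0.0000
Node d (S = 58.66): V_d = e^(−0.005)·[0.4700·0.0000 + 0.5300·12.8468] = 6.7745
Node 0 (S = 70): V_0 = e^(−0.005)·[0.4700·0.0000 + 0.5300·6.7745] = 3.5724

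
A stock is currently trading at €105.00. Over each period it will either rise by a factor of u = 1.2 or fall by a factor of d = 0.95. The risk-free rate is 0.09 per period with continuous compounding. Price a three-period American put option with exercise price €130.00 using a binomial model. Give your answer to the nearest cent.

Risk-neutral probability p = (e^0.09 − 0.95)/(1.2 − 0.95) = 0.1442/0.2500 = 0.5767
Terminal stock prices: S_uuu = 181.4, S_uud = 143.6, S_udd = 113.7, S_ddd = 90.02
Terminal payoffs (K − S): max(-51.44, 0) = 0, max(-13.64, 0) = 0, max(16.29, 0) = 16.29, max(39.98, 0) = 39.98
Node uu (S = 151.2): continuation = e^(−0.09)·[0.5767·0.0000 + 0.4233·0.0000] = 0.0000; exercise value = 0.0000 ≤ continuation, so V_uu = 0.0000
Node ud (S = 119.7): continuation = e^(−0.09)·[0.5767·0.0000 + 0.4233·16.2850] = 6.3002; exercise value = 10.3000 > continuation, so V_ud = 10.3000 (exercise)
Node dd (S = 94.76): continuation = e^(−0.09)·[0.5767·16.2850 + 0.4233·39.9756] = 24.0486; exercise value = 35.2375 > continuation, so V_dd = 35.2375 (exercise)
Node u (S = 126): continuation = e^(−0.09)·[0.5767·0.0000 + 0.4233·10.3000] = 3.9848; exercise value = 4.0000 > continuation, so V_u = 4.0000 (exercise)
Node d (S = 99.75): continuation = e^(−0.09)·[0.5767·10.3000 + 0.4233·35.2375] = 19.0611; exercise value = 30.2500 > continuation, so V_d = 30.2500 (exercise)
Node 0 (S = 105): continuation = e^(−0.09)·[0.5767·4.0000 + 0.4233·30.2500] = 13.8111; exercise value = 25.0000 > continuation, so V_0 = 25.0000 (exercise)

€25.00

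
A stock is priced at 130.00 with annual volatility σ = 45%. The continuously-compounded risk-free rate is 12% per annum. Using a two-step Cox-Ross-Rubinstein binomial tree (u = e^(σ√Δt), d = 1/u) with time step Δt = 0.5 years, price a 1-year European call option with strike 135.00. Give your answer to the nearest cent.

CRR parameters: u = e^(σ√Δt) = e^(0.45·√0.5) = 1.3746, d = 1/u = 0.7275
Per-period rate: rΔt = 0.12·0.5 = 0.06, so R = e^0.06 = 1.0618
Risk-neutral probability p = (e^0.06 − 0.7275)/(1.3746 − 0.7275) = 0.3344/0.6472 = 0.5167
Terminal stock prices: S_uu = 245.7, S_ud = 130, S_dd = 68.8
Terminal payoffs (S − K): max(110.7, 0) = 110.7, max(-5, 0) = 0, max(-66.2, 0) = 0
Node u (S = 178.7): V_u = e^(−0.06)·[0.5167·110.6556 + 0.4833·0.0000] = 53.8420
Node d (S = 94.57): V_d = e^(−0.06)·[0.5167·0.0000 + 0.4833·0.0000] = 0.0000
Node 0 (S = 130): V_0 = e^(−0.06)·[0.5167·53.8420 + 0.4833·0.0000] = 26.1981

26.20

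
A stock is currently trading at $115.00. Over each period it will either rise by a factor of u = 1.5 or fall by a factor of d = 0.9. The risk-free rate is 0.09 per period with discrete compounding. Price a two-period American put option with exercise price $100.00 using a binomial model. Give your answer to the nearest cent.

$2.69

Risk-neutral probability p = (1 + 0.09 − 0.9)/(1.5 − 0.9) = 0.1900/0.6000 = 0.3167
Terminal stock prices: S_uu = 258.8, S_ud = 155.2, S_dd = 93.15
Terminal payoffs (K − S): max(-158.8, 0) = 0, max(-55.25, 0) = 0, max(6.85, 0) = 6.85
Node u (S = 172.5): continuation = 1/1.09·[0.3167·0.0000 + 0.6833·0.0000] = 0.0000; exercise value = 0.0000 ≤ continuation, so V_u = 0.0000
Node d (S = 103.5): continuation = 1/1.09·[0.3167·0.0000 + 0.6833·6.8500] = 4.2943; exercise value = 0.0000 ≤ continuation, so V_d = 4.2943
Node 0 (S = 115): continuation = 1/1.09·[0.3167·0.0000 + 0.6833·4.2943] = 2.6922; exercise value = 0.0000 ≤ continuation, so V_0 = 2.6922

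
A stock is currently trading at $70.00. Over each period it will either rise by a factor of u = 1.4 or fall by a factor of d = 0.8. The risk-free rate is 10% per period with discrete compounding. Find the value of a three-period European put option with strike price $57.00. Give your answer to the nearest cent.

$1.99

Risk-neutral probability p = (1 + 0.1 − 0.8)/(1.4 − 0.8) = 0.3000/0.6000 = 0.5000
Terminal stock prices: S_uuu = 192.1, S_uud = 109.8, S_udd = 62.72, S_ddd = 35.84
Terminal payoffs (K − S): max(-135.1, 0) = 0, max(-52.76, 0) = 0, max(-5.72, 0) = 0, max(21.16, 0) = 21.16
Node uu (S = 137.2): V_uu = 1/1.1·[0.5000·0.0000 + 0.5000·0.0000] = 0.0000
Node ud (S = 78.4): V_ud = 1/1.1·[0.5000·0.0000 + 0.5000·0.0000] = 0.0000
Node dd (S = 44.8): V_dd = 1/1.1·[0.5000·0.0000 + 0.5000·21.1600] = 9.6182
Node u (S = 98): V_u = 1/1.1·[0.5000·0.0000 + 0.5000·0.0000] = 0.0000
Node d (S = 56): V_d = 1/1.1·[0.5000·0.0000 + 0.5000·9.6182] = 4.3719
Node 0 (S = 70): V_0 = 1/1.1·[0.5000·0.0000 + 0.5000·4.3719] = 1.9872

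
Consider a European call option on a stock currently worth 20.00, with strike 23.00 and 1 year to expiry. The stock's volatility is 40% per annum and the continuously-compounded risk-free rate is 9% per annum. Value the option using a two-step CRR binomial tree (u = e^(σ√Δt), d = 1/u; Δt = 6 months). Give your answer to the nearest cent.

2.90

CRR parameters: u = e^(σ√Δt) = e^(0.4·√0.5) = 1.3269, d = 1/u = 0.7536
Per-period rate: rΔt = 0.09·0.5 = 0.045, so R = e^0.045 = 1.0460
Risk-neutral probability p = (e^0.045 − 0.7536)/(1.3269 − 0.7536) = 0.2924/0.5733 = 0.5100
Terminal stock prices: S_uu = 35.21, S_ud = 20, S_dd = 11.36
Terminal payoffs (S − K): max(12.21, 0) = 12.21, max(-3, 0) = 0, max(-11.64, 0) = 0
Node u (S = 26.54): V_u = e^(−0.045)·[0.5100·12.2131 + 0.4900·0.0000] = 5.9552
Node d (S = 15.07): V_d = e^(−0.045)·[0.5100·0.0000 + 0.4900·0.0000] = 0.0000
Node 0 (S = 20): V_0 = e^(−0.045)·[0.5100·5.9552 + 0.4900·0.0000] = 2.9038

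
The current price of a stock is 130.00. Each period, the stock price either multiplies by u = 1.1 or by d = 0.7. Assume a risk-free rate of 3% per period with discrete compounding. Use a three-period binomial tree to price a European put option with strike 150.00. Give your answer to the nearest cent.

Risk-neutral probability p = (1 + 0.03 − 0.7)/(1.1 − 0.7) = 0.3300/0.4000 = 0.8250
Terminal stock prices: S_uuu = 173, S_uud = 110.1, S_udd = 70.07, S_ddd = 44.59
Terminal payoffs (K − S): max(-23.03, 0) = 0, max(39.89, 0) = 39.89, max(79.93, 0) = 79.93, max(105.4, 0) = 105.4
Node uu (S = 157.3): V_uu = 1/1.03·[0.8250·0.0000 + 0.1750·39.8900] = 6.7774
Node ud (S = 100.1): V_ud = 1/1.03·[0.8250·39.8900 + 0.1750·79.9300] = 45.5311
Node dd (S = 63.7): V_dd = 1/1.03·[0.8250·79.9300 + 0.1750·105.4100] = 81.9311
Node u (S = 143): V_u = 1/1.03·[0.8250·6.7774 + 0.1750·45.5311] = 13.1644
Node d (S = 91): V_d = 1/1.03·[0.8250·45.5311 + 0.1750·81.9311] = 50.3894
Node 0 (S = 130): V_0 = 1/1.03·[0.8250·13.1644 + 0.1750·50.3894] = 19.1056

19.11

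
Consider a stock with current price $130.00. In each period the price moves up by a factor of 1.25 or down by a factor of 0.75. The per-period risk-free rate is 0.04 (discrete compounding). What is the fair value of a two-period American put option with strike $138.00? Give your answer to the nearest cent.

Risk-neutral probability p = (1 + 0.04 − 0.75)/(1.25 − 0.75) = 0.2900/0.5000 = 0.5800
Terminal stock prices: S_uu = 203.1, S_ud = 121.9, S_dd = 73.12
Terminal payoffs (K − S): max(-65.12, 0) = 0, max(16.12, 0) = 16.12, max(64.88, 0) = 64.88
Node u (S = 162.5): continuation = 1/1.04·[0.5800·0.0000 + 0.4200·16.1250] = 6.5120; exercise value = 0.0000 ≤ continuation, so V_u = 6.5120
Node d (S = 97.5): continuation = 1/1.04·[0.5800·16.1250 + 0.4200·64.8750] = 35.1923; exercise value = 40.5000 > continuation, so V_d = 40.5000 (exercise)
Node 0 (S = 130): continuation = 1/1.04·[0.5800·6.5120 + 0.4200·40.5000] = 19.9875; exercise value = 8.0000 ≤ continuation, so V_0 = 19.9875

$19.99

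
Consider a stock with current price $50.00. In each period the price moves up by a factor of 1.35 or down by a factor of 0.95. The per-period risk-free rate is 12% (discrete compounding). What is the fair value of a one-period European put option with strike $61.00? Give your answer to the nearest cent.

$6.93

Risk-neutral probability p = (1 + 0.12 − 0.95)/(1.35 − 0.95) = 0.1700/0.4000 = 0.4250
Terminal stock prices: S_u = 67.5, S_d = 47.5
Terminal payoffs (K − S): max(-6.5, 0) = 0, max(13.5, 0) = 13.5
Node 0 (S = 50): V_0 = 1/1.12·[0.4250·0.0000 + 0.5750·13.5000] = 6.9308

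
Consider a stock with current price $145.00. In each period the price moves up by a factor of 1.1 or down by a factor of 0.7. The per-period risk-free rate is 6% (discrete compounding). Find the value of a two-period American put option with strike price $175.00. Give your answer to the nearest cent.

$30.00

Risk-neutral probability p = (1 + 0.06 − 0.7)/(1.1 − 0.7) = 0.3600/0.4000 = 0.9000
Terminal stock prices: S_uu = 175.5, S_ud = 111.6, S_dd = 71.05
Terminal payoffs (K − S): max(-0.45, 0) = 0, max(63.35, 0) = 63.35, max(104, 0) = 104
Node u (S = 159.5): continuation = 1/1.06·[0.9000·0.0000 + 0.1000·63.3500] = 5.9764; exercise value = 15.5000 > continuation, so V_u = 15.5000 (exercise)
Node d (S = 101.5): continuation = 1/1.06·[0.9000·63.3500 + 0.1000·103.9500] = 63.5943; exercise value = 73.5000 > continuation, so V_d = 73.5000 (exercise)
Node 0 (S = 145): continuation = 1/1.06·[0.9000·15.5000 + 0.1000·73.5000] = 20.0943; exercise value = 30.0000 > continuation, so V_0 = 30.0000 (exercise)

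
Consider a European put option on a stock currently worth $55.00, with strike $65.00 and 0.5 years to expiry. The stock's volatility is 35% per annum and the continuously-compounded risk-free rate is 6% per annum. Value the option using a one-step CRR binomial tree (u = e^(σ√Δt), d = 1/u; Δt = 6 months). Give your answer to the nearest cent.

$10.72

CRR parameters: u = e^(σ√Δt) = e^(0.35·√0.5) = 1.2808, d = 1/u = 0.7808
Per-period rate: rΔt = 0.06·0.5 = 0.03, so R = e^0.03 = 1.0305
Risk-neutral probability p = (e^0.03 − 0.7808)/(1.2808 − 0.7808) = 0.2497/0.5000 = 0.4993
Terminal stock prices: S_u = 70.44, S_d = 42.94
Terminal payoffs (K − S): max(-5.444, 0) = 0, max(22.06, 0) = 22.06
Node 0 (S = 55): V_0 = e^(−0.03)·[0.4993·0.0000 + 0.5007·22.0582] = 10.7171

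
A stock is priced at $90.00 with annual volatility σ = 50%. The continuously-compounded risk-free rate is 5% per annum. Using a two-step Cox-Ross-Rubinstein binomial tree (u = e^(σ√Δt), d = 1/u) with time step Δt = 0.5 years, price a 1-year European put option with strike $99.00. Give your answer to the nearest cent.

$20.09

CRR parameters: u = e^(σ√Δt) = e^(0.5·√0.5) = 1.4241, d = 1/u = 0.7022
Per-period rate: rΔt = 0.05·0.5 = 0.025, so R = e^0.025 = 1.0253
Risk-neutral probability p = (e^0.025 − 0.7022)/(1.4241 − 0.7022) = 0.3231/0.7219 = 0.4476
Terminal stock prices: S_uu = 182.5, S_ud = 90, S_dd = 44.38
Terminal payoffs (K − S): max(-83.53, 0) = 0, max(9, 0) = 9, max(54.62, 0) = 54.62
Node u (S = 128.2): V_u = e^(−0.025)·[0.4476·0.0000 + 0.5524·9.0000] = 4.8490
Node d (S = 63.2): V_d = e^(−0.025)·[0.4476·9.0000 + 0.5524·54.6238] = 33.3587
Node 0 (S = 90): V_0 = e^(−0.025)·[0.4476·4.8490 + 0.5524·33.3587] = 20.0896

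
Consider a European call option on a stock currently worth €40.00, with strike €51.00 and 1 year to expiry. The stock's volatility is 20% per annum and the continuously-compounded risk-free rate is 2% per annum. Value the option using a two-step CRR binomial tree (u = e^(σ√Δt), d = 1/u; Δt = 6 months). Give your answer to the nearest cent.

€0.51

CRR parameters: u = e^(σ√Δt) = e^(0.2·√0.5) = 1.1519, d = 1/u = 0.8681
Per-period rate: rΔt = 0.02·0.5 = 0.01, so R = e^0.01 = 1.0101
Risk-neutral probability p = (e^0.01 − 0.8681)/(1.1519 − 0.8681) = 0.1419/0.2838 = 0.5001
Terminal stock prices: S_uu = 53.08, S_ud = 40, S_dd = 30.15
Terminal payoffs (S − K): max(2.076, 0) = 2.076, max(-11, 0) = 0, max(-20.85, 0) = 0
Node u (S = 46.08): V_u = e^(−0.01)·[0.5001·2.0759 + 0.4999·0.0000] = 1.0278
Node d (S = 34.72): V_d = e^(−0.01)·[0.5001·0.0000 + 0.4999·0.0000] = 0.0000
Node 0 (S = 40): V_0 = e^(−0.01)·[0.5001·1.0278 + 0.4999·0.0000] = 0.5089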